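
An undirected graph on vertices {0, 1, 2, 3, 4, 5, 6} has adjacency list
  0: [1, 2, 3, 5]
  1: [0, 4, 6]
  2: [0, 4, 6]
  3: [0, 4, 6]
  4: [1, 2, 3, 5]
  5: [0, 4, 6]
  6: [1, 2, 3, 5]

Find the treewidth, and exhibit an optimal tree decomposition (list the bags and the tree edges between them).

Treewidth 3.
One such decomposition:
Bags: B1 = {0, 3, 4, 6}  B2 = {0, 2, 4, 6}  B3 = {0, 4, 5, 6}  B4 = {0, 1, 4, 6}
Tree: B1–B2, B2–B3, B3–B4

Each bag holds 4 vertices, so the decomposition has width 3, which upper-bounds the treewidth. For the lower bound: the 4 vertex sets {3,4}, {2,6}, {0}, {5} are disjoint, each induces a connected subgraph, and every pair is joined by at least one edge of G. Contracting each set to a single vertex therefore yields K_{4} as a minor, and since treewidth is minor-monotone, tw(G) ≥ tw(K_{4}) = 3. Therefore the treewidth is 3.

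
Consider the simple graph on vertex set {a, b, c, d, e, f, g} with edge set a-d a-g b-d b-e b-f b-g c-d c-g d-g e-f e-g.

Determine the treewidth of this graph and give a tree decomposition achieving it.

The largest bag has 3 vertices, giving width 2; this decomposition certifies tw(G) ≤ 2. On the other hand G contains the 3-clique {c, d, g}. A clique must lie in a single bag of any decomposition, so no decomposition can have width below 2. Combining the bounds, tw(G) = 2.

Treewidth 2.
One optimal decomposition is:
Bags: B1 = {c, d, g}  B2 = {b, d, g}  B3 = {a, d, g}  B4 = {b, e, g}  B5 = {b, e, f}
Tree: B1–B2, B2–B3, B2–B4, B4–B5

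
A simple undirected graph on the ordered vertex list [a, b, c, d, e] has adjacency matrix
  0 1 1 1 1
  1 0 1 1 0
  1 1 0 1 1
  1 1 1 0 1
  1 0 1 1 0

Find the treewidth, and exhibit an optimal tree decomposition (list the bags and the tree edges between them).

The largest bag has 4 vertices, giving width 3; this decomposition certifies tw(G) ≤ 3. On the other hand G contains the 4-clique {a, c, d, e}. A clique must lie in a single bag of any decomposition, so no decomposition can have width below 3. Combining the bounds, tw(G) = 3.

Treewidth 3.
Bags: B1 = {a, c, d, e}  B2 = {a, b, c, d}
Tree: B1–B2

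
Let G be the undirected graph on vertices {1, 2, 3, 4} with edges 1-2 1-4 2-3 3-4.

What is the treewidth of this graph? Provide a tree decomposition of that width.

Each bag holds 3 vertices, so the decomposition has width 2, which upper-bounds the treewidth. Since 4–3–2–1–4 is a cycle in G, G is not acyclic. Forests are exactly the graphs of treewidth ≤ 1, so tw(G) ≥ 2. The upper and lower bounds meet at 2, so that is the treewidth.

Treewidth 2.
One optimal decomposition is:
Bags: B1 = {2, 3, 4}  B2 = {1, 2, 4}
Tree: B1–B2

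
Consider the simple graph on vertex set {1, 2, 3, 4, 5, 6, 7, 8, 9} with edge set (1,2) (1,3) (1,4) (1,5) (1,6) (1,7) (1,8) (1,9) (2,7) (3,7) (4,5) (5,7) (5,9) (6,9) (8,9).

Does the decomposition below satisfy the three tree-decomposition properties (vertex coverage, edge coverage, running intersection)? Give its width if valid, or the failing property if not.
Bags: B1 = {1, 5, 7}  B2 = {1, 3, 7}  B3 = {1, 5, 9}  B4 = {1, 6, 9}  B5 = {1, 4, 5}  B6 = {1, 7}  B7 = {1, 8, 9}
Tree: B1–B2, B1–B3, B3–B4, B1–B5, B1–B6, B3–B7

A tree decomposition must satisfy three properties: every vertex lies in some bag; for every edge, both endpoints lie together in some bag; and for every vertex, the bags containing it form a connected subtree. Here vertex 2 appears in no bag, so the decomposition is invalid.

No — vertex 2 appears in no bag.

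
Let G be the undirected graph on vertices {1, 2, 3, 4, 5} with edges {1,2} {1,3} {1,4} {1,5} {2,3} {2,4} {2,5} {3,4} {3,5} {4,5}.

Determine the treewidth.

4

A width-4 tree decomposition is:
Bags: B1 = {1, 2, 3, 4, 5}
Tree: (single bag)
With just one bag of size 5, the width is 5 − 1 = 4, so tw(G) ≤ 4. Conversely, {1, 2, 3, 4, 5} is a clique of size 5, and the vertices of any clique must share a bag in every tree decomposition; so some bag has ≥ 5 vertices and tw(G) ≥ 4. The upper and lower bounds meet at 4, so that is the treewidth.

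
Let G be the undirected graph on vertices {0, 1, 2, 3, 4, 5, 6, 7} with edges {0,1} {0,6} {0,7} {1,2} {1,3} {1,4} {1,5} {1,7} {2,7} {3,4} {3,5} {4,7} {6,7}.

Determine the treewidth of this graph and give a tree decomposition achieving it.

Each bag holds 3 vertices, so the decomposition has width 2, which upper-bounds the treewidth. On the other hand G contains the 3-clique {1, 3, 4}. A clique must lie in a single bag of any decomposition, so no decomposition can have width below 2. Therefore the treewidth is 2.

Treewidth 2.
Bags: B1 = {1, 2, 7}  B2 = {1, 4, 7}  B3 = {0, 1, 7}  B4 = {0, 6, 7}  B5 = {1, 3, 4}  B6 = {1, 3, 5}
Tree: B1–B2, B1–B3, B3–B4, B2–B5, B5–B6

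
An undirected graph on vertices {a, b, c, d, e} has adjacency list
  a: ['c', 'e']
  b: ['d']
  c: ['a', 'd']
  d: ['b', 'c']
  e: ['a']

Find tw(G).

1

A width-1 tree decomposition is:
Bags: B1 = {b, d}  B2 = {c, d}  B3 = {a, c}  B4 = {a, e}
Tree: B1–B2, B2–B3, B3–B4
The largest bag has 2 vertices, giving width 1; this decomposition certifies tw(G) ≤ 1. G has an edge, so its treewidth is at least 1. The upper and lower bounds meet at 1, so that is the treewidth.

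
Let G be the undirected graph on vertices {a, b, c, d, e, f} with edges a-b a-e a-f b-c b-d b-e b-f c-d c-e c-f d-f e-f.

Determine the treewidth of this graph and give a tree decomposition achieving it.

Each bag holds 4 vertices, so the decomposition has width 3, which upper-bounds the treewidth. On the other hand G contains the 4-clique {b, c, d, f}. A clique must lie in a single bag of any decomposition, so no decomposition can have width below 3. Therefore the treewidth is 3.

Treewidth 3.
Bags: B1 = {a, b, e, f}  B2 = {b, c, e, f}  B3 = {b, c, d, f}
Tree: B1–B2, B2–B3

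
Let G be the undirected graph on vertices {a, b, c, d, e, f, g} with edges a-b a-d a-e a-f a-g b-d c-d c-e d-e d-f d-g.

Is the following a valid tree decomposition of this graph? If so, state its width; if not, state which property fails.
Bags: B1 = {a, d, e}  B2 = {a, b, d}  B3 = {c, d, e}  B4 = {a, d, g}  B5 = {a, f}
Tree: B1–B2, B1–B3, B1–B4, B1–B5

No — edge (d,f) lies in no bag.

A tree decomposition must satisfy three properties: every vertex lies in some bag; for every edge, both endpoints lie together in some bag; and for every vertex, the bags containing it form a connected subtree. Here edge (d,f) lies in no bag, so the decomposition is invalid.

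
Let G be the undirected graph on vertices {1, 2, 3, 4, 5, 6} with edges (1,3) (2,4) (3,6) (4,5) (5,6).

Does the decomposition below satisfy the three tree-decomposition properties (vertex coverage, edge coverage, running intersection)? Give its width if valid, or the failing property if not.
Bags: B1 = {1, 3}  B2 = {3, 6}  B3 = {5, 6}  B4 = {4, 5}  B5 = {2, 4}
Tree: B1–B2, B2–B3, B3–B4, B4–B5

Vertex coverage: the bags together contain {1, 2, 3, 4, 5, 6}, the full vertex set. Edge coverage: each edge of G has both endpoints in at least one bag. Running intersection: for every vertex, the bags containing it form a connected subtree. All three properties hold, so this is a valid tree decomposition of width max|bag| − 1 = 1, and hence tw(G) ≤ 1.

Yes; width 1.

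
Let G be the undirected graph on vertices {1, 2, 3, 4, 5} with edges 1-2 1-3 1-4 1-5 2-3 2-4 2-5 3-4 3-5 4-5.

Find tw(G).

4

A width-4 tree decomposition is:
Bags: B1 = {1, 2, 3, 4, 5}
Tree: (single bag)
With just one bag of size 5, the width is 5 − 1 = 4, so tw(G) ≤ 4. For the lower bound, the 5 vertices {1, 2, 3, 4, 5} are pairwise adjacent, and any tree decomposition puts a clique entirely inside one bag — forcing width ≥ 4. Combining the bounds, tw(G) = 4.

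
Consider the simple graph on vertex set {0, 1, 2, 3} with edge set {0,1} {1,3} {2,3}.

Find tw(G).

1

A width-1 tree decomposition is:
Bags: B1 = {2, 3}  B2 = {1, 3}  B3 = {0, 1}
Tree: B1–B2, B2–B3
Each bag holds 2 vertices, so the decomposition has width 1, which upper-bounds the treewidth. Any graph with an edge has treewidth ≥ 1, and G has the edge 3–2. The upper and lower bounds meet at 1, so that is the treewidth.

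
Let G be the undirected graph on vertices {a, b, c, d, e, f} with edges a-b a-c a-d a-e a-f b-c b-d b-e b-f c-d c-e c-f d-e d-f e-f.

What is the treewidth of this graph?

A width-5 tree decomposition is:
Bags: B1 = {a, b, c, d, e, f}
Tree: (single bag)
With just one bag of size 6, the width is 6 − 1 = 5, so tw(G) ≤ 5. On the other hand G contains the 6-clique {a, b, c, d, e, f}. A clique must lie in a single bag of any decomposition, so no decomposition can have width below 5. The upper and lower bounds meet at 5, so that is the treewidth.

5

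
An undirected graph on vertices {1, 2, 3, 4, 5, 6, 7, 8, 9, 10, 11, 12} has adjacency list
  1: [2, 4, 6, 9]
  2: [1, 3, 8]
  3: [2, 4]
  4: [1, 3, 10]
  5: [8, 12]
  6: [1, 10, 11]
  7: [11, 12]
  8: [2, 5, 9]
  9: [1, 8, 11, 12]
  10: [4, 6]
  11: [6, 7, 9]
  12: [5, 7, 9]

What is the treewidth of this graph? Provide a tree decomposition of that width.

Each bag holds 4 vertices, so the decomposition has width 3, which upper-bounds the treewidth. For the lower bound: the 4 vertex sets {3,4,10}, {2}, {1}, {6,8,9,11} are disjoint, each induces a connected subgraph, and every pair is joined by at least one edge of G. Contracting each set to a single vertex therefore yields K_{4} as a minor, and since treewidth is minor-monotone, tw(G) ≥ tw(K_{4}) = 3. Therefore the treewidth is 3.

Treewidth 3.
One such decomposition:
Bags: B1 = {2, 3, 4, 10}  B2 = {1, 2, 4, 10}  B3 = {1, 2, 6, 10}  B4 = {1, 2, 6, 8}  B5 = {1, 6, 8, 9}  B6 = {6, 8, 9, 11}  B7 = {5, 8, 9, 11}  B8 = {5, 9, 11, 12}  B9 = {5, 7, 11, 12}
Tree: B1–B2, B2–B3, B3–B4, B4–B5, B5–B6, B6–B7, B7–B8, B8–B9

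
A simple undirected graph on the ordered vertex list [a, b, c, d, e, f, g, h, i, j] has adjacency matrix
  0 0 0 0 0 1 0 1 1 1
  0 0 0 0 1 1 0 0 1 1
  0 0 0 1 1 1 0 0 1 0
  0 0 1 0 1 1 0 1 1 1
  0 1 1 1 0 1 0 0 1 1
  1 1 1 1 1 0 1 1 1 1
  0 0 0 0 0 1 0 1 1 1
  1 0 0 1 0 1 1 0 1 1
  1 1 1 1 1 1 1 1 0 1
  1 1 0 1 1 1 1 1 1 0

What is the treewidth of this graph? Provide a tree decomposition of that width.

Each bag holds 5 vertices, so the decomposition has width 4, which upper-bounds the treewidth. On the other hand G contains the 5-clique {d, e, f, i, j}. A clique must lie in a single bag of any decomposition, so no decomposition can have width below 4. The upper and lower bounds meet at 4, so that is the treewidth.

Treewidth 4.
One optimal decomposition is:
Bags: B1 = {d, e, f, i, j}  B2 = {b, e, f, i, j}  B3 = {c, d, e, f, i}  B4 = {d, f, h, i, j}  B5 = {f, g, h, i, j}  B6 = {a, f, h, i, j}
Tree: B1–B2, B1–B3, B1–B4, B4–B5, B5–B6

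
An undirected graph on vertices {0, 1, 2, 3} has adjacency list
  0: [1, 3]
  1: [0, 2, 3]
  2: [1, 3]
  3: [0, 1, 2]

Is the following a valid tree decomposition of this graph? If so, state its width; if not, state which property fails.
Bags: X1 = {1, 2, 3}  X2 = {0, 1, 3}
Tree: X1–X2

Vertex coverage: the bags together contain {0, 1, 2, 3}, the full vertex set. Edge coverage: each edge of G has both endpoints in at least one bag. Running intersection: for every vertex, the bags containing it form a connected subtree. All three properties hold, so this is a valid tree decomposition of width max|bag| − 1 = 2, and hence tw(G) ≤ 2.

Yes; width 2.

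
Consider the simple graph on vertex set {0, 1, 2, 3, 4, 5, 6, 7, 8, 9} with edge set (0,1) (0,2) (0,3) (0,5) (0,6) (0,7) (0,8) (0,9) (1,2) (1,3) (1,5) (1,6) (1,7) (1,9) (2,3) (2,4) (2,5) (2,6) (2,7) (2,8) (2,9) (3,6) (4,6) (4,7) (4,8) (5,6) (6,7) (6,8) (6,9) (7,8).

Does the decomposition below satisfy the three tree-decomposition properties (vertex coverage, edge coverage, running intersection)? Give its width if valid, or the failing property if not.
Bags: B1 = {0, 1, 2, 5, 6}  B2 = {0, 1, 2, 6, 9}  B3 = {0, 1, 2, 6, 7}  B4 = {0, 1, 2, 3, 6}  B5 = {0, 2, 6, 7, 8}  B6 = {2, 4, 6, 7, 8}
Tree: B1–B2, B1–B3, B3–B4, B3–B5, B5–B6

Checking the three conditions: (i) the bags cover all of {0, 1, 2, 3, 4, 5, 6, 7, 8, 9}; (ii) for each edge, some bag contains both endpoints; (iii) the bags containing any fixed vertex form a subtree. All hold, so the decomposition is valid with width 5 − 1 = 4.

Yes; width 4.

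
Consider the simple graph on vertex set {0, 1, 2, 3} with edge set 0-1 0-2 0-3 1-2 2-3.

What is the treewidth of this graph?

A width-2 tree decomposition is:
Bags: B1 = {0, 1, 2}  B2 = {0, 2, 3}
Tree: B1–B2
The largest bag has 3 vertices, giving width 2; this decomposition certifies tw(G) ≤ 2. Conversely, {0, 1, 2} is a clique of size 3, and the vertices of any clique must share a bag in every tree decomposition; so some bag has ≥ 3 vertices and tw(G) ≥ 2. Hence tw(G) = 2 exactly.

2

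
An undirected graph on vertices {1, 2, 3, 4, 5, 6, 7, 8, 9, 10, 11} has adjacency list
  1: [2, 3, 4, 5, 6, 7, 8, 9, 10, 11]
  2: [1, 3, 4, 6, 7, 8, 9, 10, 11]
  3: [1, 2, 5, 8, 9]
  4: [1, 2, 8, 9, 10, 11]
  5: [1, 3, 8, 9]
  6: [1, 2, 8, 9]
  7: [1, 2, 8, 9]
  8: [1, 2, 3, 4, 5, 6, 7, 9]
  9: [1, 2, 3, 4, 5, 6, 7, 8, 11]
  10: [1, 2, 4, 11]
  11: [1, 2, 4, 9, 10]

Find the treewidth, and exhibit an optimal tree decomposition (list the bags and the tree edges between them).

Each bag holds 5 vertices, so the decomposition has width 4, which upper-bounds the treewidth. On the other hand G contains the 5-clique {1, 2, 3, 8, 9}. A clique must lie in a single bag of any decomposition, so no decomposition can have width below 4. Hence tw(G) = 4 exactly.

Treewidth 4.
One such decomposition:
Bags: B1 = {1, 2, 4, 9, 11}  B2 = {1, 2, 4, 8, 9}  B3 = {1, 2, 7, 8, 9}  B4 = {1, 2, 4, 10, 11}  B5 = {1, 2, 6, 8, 9}  B6 = {1, 2, 3, 8, 9}  B7 = {1, 3, 5, 8, 9}
Tree: B1–B2, B2–B3, B1–B4, B2–B5, B5–B6, B6–B7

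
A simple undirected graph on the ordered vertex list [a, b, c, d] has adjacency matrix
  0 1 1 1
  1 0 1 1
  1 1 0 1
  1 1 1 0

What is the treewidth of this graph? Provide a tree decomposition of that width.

With just one bag of size 4, the width is 4 − 1 = 3, so tw(G) ≤ 3. For the lower bound, the 4 vertices {a, b, c, d} are pairwise adjacent, and any tree decomposition puts a clique entirely inside one bag — forcing width ≥ 3. Combining the bounds, tw(G) = 3.

Treewidth 3.
Bags: B1 = {a, b, c, d}
Tree: (single bag)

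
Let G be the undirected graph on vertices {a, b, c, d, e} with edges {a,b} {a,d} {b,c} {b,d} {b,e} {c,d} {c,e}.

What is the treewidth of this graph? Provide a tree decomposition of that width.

Treewidth 2.
Bags: B1 = {b, c, d}  B2 = {a, b, d}  B3 = {b, c, e}
Tree: B1–B2, B1–B3

The largest bag has 3 vertices, giving width 2; this decomposition certifies tw(G) ≤ 2. For the lower bound, the 3 vertices {b, c, d} are pairwise adjacent, and any tree decomposition puts a clique entirely inside one bag — forcing width ≥ 2. Hence tw(G) = 2 exactly.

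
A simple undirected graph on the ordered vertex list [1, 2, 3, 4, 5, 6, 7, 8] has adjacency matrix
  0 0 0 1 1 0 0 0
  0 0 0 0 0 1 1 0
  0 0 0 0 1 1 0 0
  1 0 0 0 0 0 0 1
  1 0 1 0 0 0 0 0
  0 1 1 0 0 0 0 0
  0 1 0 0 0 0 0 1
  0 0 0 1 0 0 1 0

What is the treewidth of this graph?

2

A width-2 tree decomposition is:
Bags: B1 = {4, 7, 8}  B2 = {2, 4, 7}  B3 = {2, 4, 6}  B4 = {3, 4, 6}  B5 = {3, 4, 5}  B6 = {1, 4, 5}
Tree: B1–B2, B2–B3, B3–B4, B4–B5, B5–B6
Each bag holds 3 vertices, so the decomposition has width 2, which upper-bounds the treewidth. Since 4–8–7–2–6–3–5–1–4 is a cycle in G, G is not acyclic. Forests are exactly the graphs of treewidth ≤ 1, so tw(G) ≥ 2. Combining the bounds, tw(G) = 2.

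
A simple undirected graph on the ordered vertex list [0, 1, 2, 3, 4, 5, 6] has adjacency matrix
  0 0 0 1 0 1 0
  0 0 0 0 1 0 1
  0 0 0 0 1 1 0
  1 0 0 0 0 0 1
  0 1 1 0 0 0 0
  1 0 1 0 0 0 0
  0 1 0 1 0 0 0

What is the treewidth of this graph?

2

A width-2 tree decomposition is:
Bags: B1 = {0, 2, 5}  B2 = {0, 2, 4}  B3 = {0, 1, 4}  B4 = {0, 1, 6}  B5 = {0, 3, 6}
Tree: B1–B2, B2–B3, B3–B4, B4–B5
Each bag holds 3 vertices, so the decomposition has width 2, which upper-bounds the treewidth. Since 0–5–2–4–1–6–3–0 is a cycle in G, G is not acyclic. Forests are exactly the graphs of treewidth ≤ 1, so tw(G) ≥ 2. Combining the bounds, tw(G) = 2.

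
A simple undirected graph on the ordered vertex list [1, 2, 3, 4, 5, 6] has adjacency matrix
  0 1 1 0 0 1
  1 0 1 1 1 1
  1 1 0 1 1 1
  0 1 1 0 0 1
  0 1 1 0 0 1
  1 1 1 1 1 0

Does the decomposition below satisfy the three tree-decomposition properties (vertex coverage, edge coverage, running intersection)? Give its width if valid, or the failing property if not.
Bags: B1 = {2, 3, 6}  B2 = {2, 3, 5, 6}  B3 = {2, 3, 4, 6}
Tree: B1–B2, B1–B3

No — vertex 1 appears in no bag.

A tree decomposition must satisfy three properties: every vertex lies in some bag; for every edge, both endpoints lie together in some bag; and for every vertex, the bags containing it form a connected subtree. Here vertex 1 appears in no bag, so the decomposition is invalid.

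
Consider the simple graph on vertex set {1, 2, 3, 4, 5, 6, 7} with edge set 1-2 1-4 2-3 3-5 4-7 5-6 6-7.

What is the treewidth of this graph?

A width-2 tree decomposition is:
Bags: B1 = {1, 2, 3}  B2 = {1, 3, 5}  B3 = {1, 5, 6}  B4 = {1, 6, 7}  B5 = {1, 4, 7}
Tree: B1–B2, B2–B3, B3–B4, B4–B5
Every bag has size at most 3, so the width is 3 − 1 = 2 and tw(G) ≤ 2. For the lower bound, G contains the cycle 1–2–3–5–6–7–4–1, so G is not a forest; only forests have treewidth ≤ 1, hence tw(G) ≥ 2. Therefore the treewidth is 2.

2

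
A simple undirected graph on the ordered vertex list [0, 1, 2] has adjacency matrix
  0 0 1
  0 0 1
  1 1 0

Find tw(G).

1

A width-1 tree decomposition is:
Bags: B1 = {1, 2}  B2 = {0, 2}
Tree: B1–B2
Each bag holds 2 vertices, so the decomposition has width 1, which upper-bounds the treewidth. Any graph with an edge has treewidth ≥ 1, and G has the edge 1–2. Therefore the treewidth is 1.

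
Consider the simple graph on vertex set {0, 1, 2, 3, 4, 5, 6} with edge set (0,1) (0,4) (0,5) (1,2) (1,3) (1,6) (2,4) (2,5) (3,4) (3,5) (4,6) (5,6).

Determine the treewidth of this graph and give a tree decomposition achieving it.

Each bag holds 4 vertices, so the decomposition has width 3, which upper-bounds the treewidth. For the lower bound: the 4 vertex sets {4,6}, {1,3}, {5}, {0} are disjoint, each induces a connected subgraph, and every pair is joined by at least one edge of G. Contracting each set to a single vertex therefore yields K_{4} as a minor, and since treewidth is minor-monotone, tw(G) ≥ tw(K_{4}) = 3. Therefore the treewidth is 3.

Treewidth 3.
One such decomposition:
Bags: B1 = {1, 4, 5, 6}  B2 = {1, 3, 4, 5}  B3 = {0, 1, 4, 5}  B4 = {1, 2, 4, 5}
Tree: B1–B2, B2–B3, B3–B4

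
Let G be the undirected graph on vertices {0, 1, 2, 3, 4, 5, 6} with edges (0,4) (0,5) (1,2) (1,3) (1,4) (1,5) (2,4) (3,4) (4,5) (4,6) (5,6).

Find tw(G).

A width-2 tree decomposition is:
Bags: B1 = {0, 4, 5}  B2 = {4, 5, 6}  B3 = {1, 4, 5}  B4 = {1, 3, 4}  B5 = {1, 2, 4}
Tree: B1–B2, B1–B3, B3–B4, B3–B5
Every bag has size at most 3, so the width is 3 − 1 = 2 and tw(G) ≤ 2. Conversely, {0, 4, 5} is a clique of size 3, and the vertices of any clique must share a bag in every tree decomposition; so some bag has ≥ 3 vertices and tw(G) ≥ 2. The upper and lower bounds meet at 2, so that is the treewidth.

2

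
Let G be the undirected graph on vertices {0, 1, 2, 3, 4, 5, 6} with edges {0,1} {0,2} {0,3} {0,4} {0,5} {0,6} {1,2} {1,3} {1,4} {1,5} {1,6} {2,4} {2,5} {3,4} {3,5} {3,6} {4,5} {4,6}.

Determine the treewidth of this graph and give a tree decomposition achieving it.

Each bag holds 5 vertices, so the decomposition has width 4, which upper-bounds the treewidth. On the other hand G contains the 5-clique {0, 1, 2, 4, 5}. A clique must lie in a single bag of any decomposition, so no decomposition can have width below 4. The upper and lower bounds meet at 4, so that is the treewidth.

Treewidth 4.
One optimal decomposition is:
Bags: B1 = {0, 1, 3, 4, 5}  B2 = {0, 1, 2, 4, 5}  B3 = {0, 1, 3, 4, 6}
Tree: B1–B2, B1–B3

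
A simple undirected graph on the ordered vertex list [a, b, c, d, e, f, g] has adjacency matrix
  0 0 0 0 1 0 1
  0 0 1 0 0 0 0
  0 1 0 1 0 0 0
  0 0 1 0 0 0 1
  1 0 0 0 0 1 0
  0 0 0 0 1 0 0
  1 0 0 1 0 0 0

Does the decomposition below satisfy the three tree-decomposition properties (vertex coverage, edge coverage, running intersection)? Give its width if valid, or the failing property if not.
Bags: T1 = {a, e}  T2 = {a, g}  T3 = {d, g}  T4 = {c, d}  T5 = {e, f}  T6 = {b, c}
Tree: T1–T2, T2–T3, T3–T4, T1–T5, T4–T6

Every vertex of G appears in some bag (union = {a, b, c, d, e, f, g}); every edge is covered by a bag; and for each vertex v the set of bags containing v is connected in the bag tree. The decomposition is therefore valid. The largest bag has 2 vertices, so the width is 1.

Yes; width 1.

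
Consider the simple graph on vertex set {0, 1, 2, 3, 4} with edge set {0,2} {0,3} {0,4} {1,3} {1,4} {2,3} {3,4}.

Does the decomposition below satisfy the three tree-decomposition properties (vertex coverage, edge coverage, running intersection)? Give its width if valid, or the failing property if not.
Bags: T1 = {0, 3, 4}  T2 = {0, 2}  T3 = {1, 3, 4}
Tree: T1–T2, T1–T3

A tree decomposition must satisfy three properties: every vertex lies in some bag; for every edge, both endpoints lie together in some bag; and for every vertex, the bags containing it form a connected subtree. Here edge (3,2) lies in no bag, so the decomposition is invalid.

No — edge (3,2) lies in no bag.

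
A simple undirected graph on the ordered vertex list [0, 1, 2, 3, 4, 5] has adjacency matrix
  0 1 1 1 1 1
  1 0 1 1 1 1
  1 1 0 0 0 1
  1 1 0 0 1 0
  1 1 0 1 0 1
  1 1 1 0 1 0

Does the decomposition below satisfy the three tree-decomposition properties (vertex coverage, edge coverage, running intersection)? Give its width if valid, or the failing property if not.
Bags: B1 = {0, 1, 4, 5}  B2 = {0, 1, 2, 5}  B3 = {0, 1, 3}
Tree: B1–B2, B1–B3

A tree decomposition must satisfy three properties: every vertex lies in some bag; for every edge, both endpoints lie together in some bag; and for every vertex, the bags containing it form a connected subtree. Here edge (4,3) lies in no bag, so the decomposition is invalid.

No — edge (4,3) lies in no bag.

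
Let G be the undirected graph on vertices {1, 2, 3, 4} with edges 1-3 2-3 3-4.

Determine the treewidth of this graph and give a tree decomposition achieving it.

Every bag has size at most 2, so the width is 2 − 1 = 1 and tw(G) ≤ 1. G has an edge, so its treewidth is at least 1. The upper and lower bounds meet at 1, so that is the treewidth.

Treewidth 1.
One such decomposition:
Bags: B1 = {3, 4}  B2 = {2, 3}  B3 = {1, 3}
Tree: B1–B2, B2–B3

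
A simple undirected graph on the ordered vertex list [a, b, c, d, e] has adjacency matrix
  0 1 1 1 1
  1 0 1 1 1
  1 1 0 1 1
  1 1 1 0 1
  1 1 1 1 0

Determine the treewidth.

A width-4 tree decomposition is:
Bags: B1 = {a, b, c, d, e}
Tree: (single bag)
With just one bag of size 5, the width is 5 − 1 = 4, so tw(G) ≤ 4. Conversely, {a, b, c, d, e} is a clique of size 5, and the vertices of any clique must share a bag in every tree decomposition; so some bag has ≥ 5 vertices and tw(G) ≥ 4. Combining the bounds, tw(G) = 4.

4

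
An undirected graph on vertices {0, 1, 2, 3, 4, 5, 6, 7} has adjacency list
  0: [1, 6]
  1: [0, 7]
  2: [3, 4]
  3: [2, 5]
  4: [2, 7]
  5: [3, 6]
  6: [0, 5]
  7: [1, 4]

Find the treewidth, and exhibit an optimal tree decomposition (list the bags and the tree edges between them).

Treewidth 2.
Bags: B1 = {2, 4, 7}  B2 = {2, 3, 7}  B3 = {3, 5, 7}  B4 = {5, 6, 7}  B5 = {0, 6, 7}  B6 = {0, 1, 7}
Tree: B1–B2, B2–B3, B3–B4, B4–B5, B5–B6

Each bag holds 3 vertices, so the decomposition has width 2, which upper-bounds the treewidth. The edges 7–4–2–3–5–6–0–1–7 form a cycle, so G is not a tree and its treewidth is at least 2. The upper and lower bounds meet at 2, so that is the treewidth.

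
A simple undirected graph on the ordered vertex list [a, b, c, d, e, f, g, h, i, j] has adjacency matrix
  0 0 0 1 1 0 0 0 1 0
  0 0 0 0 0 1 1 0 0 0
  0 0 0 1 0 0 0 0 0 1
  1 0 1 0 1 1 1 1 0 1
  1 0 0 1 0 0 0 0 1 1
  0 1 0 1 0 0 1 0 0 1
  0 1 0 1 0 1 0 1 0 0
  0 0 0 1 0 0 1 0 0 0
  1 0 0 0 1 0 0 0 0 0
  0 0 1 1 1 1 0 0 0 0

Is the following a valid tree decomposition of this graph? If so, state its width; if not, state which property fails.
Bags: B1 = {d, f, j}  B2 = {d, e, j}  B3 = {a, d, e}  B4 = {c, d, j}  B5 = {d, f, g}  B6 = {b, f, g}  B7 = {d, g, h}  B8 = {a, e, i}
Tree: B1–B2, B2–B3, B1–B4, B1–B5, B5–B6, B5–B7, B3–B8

Checking the three conditions: (i) the bags cover all of {a, b, c, d, e, f, g, h, i, j}; (ii) for each edge, some bag contains both endpoints; (iii) the bags containing any fixed vertex form a subtree. All hold, so the decomposition is valid with width 3 − 1 = 2.

Yes; width 2.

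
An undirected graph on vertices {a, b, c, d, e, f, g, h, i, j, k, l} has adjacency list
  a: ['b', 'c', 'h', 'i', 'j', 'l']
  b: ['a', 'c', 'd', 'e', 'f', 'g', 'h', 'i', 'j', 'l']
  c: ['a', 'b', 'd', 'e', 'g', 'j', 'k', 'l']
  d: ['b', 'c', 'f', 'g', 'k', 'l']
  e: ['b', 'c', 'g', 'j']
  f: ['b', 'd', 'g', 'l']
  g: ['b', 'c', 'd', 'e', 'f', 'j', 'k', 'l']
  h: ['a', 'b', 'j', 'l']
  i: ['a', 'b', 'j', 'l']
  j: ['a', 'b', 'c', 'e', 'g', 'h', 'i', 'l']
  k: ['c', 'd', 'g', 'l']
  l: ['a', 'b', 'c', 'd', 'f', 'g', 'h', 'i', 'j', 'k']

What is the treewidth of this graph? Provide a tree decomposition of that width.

Treewidth 4.
One optimal decomposition is:
Bags: B1 = {b, c, d, g, l}  B2 = {b, c, g, j, l}  B3 = {a, b, c, j, l}  B4 = {c, d, g, k, l}  B5 = {b, c, e, g, j}  B6 = {b, d, f, g, l}  B7 = {a, b, h, j, l}  B8 = {a, b, i, j, l}
Tree: B1–B2, B2–B3, B1–B4, B2–B5, B1–B6, B3–B7, B3–B8

Each bag holds 5 vertices, so the decomposition has width 4, which upper-bounds the treewidth. Conversely, {c, d, g, k, l} is a clique of size 5, and the vertices of any clique must share a bag in every tree decomposition; so some bag has ≥ 5 vertices and tw(G) ≥ 4. Therefore the treewidth is 4.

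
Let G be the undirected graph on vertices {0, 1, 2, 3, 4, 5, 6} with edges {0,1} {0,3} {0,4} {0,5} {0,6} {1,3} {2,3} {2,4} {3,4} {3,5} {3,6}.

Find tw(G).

A width-2 tree decomposition is:
Bags: B1 = {0, 3, 4}  B2 = {0, 1, 3}  B3 = {0, 3, 5}  B4 = {0, 3, 6}  B5 = {2, 3, 4}
Tree: B1–B2, B1–B3, B3–B4, B1–B5
Every bag has size at most 3, so the width is 3 − 1 = 2 and tw(G) ≤ 2. For the lower bound, the 3 vertices {0, 1, 3} are pairwise adjacent, and any tree decomposition puts a clique entirely inside one bag — forcing width ≥ 2. Therefore the treewidth is 2.

2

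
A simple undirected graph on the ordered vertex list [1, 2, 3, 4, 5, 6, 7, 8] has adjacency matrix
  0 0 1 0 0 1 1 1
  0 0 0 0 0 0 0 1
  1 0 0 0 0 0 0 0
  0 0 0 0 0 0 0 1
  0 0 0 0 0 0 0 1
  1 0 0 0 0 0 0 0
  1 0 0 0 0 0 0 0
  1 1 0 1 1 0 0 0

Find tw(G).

A width-1 tree decomposition is:
Bags: B1 = {1, 7}  B2 = {1, 6}  B3 = {1, 8}  B4 = {4, 8}  B5 = {2, 8}  B6 = {5, 8}  B7 = {1, 3}
Tree: B1–B2, B2–B3, B3–B4, B3–B5, B4–B6, B2–B7
Each bag holds 2 vertices, so the decomposition has width 1, which upper-bounds the treewidth. Since G has at least one edge (e.g. 7–1), it is not an edgeless graph, so tw(G) ≥ 1. Combining the bounds, tw(G) = 1.

1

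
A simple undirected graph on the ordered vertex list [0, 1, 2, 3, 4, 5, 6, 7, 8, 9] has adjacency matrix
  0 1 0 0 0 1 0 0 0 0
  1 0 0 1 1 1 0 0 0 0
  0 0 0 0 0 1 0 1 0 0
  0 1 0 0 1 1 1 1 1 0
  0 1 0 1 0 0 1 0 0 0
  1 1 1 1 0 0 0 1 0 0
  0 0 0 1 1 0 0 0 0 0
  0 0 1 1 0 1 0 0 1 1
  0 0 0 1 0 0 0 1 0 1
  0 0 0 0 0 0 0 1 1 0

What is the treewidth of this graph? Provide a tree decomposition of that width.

Every bag has size at most 3, so the width is 3 − 1 = 2 and tw(G) ≤ 2. For the lower bound, the 3 vertices {0, 1, 5} are pairwise adjacent, and any tree decomposition puts a clique entirely inside one bag — forcing width ≥ 2. Combining the bounds, tw(G) = 2.

Treewidth 2.
One optimal decomposition is:
Bags: B1 = {1, 3, 5}  B2 = {1, 3, 4}  B3 = {3, 4, 6}  B4 = {0, 1, 5}  B5 = {3, 5, 7}  B6 = {3, 7, 8}  B7 = {2, 5, 7}  B8 = {7, 8, 9}
Tree: B1–B2, B2–B3, B1–B4, B1–B5, B5–B6, B5–B7, B6–B8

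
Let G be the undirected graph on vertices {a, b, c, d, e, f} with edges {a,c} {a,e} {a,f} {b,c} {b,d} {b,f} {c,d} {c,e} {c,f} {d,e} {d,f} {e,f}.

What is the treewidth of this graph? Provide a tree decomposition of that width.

Treewidth 3.
Bags: B1 = {a, c, e, f}  B2 = {c, d, e, f}  B3 = {b, c, d, f}
Tree: B1–B2, B2–B3

Every bag has size at most 4, so the width is 4 − 1 = 3 and tw(G) ≤ 3. Conversely, {c, d, e, f} is a clique of size 4, and the vertices of any clique must share a bag in every tree decomposition; so some bag has ≥ 4 vertices and tw(G) ≥ 3. The upper and lower bounds meet at 3, so that is the treewidth.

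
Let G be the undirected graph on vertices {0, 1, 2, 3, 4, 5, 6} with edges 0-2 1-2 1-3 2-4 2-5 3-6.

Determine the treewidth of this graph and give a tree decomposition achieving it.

The largest bag has 2 vertices, giving width 1; this decomposition certifies tw(G) ≤ 1. G has an edge, so its treewidth is at least 1. Hence tw(G) = 1 exactly.

Treewidth 1.
Bags: B1 = {1, 2}  B2 = {2, 5}  B3 = {1, 3}  B4 = {2, 4}  B5 = {3, 6}  B6 = {0, 2}
Tree: B1–B2, B1–B3, B2–B4, B3–B5, B4–B6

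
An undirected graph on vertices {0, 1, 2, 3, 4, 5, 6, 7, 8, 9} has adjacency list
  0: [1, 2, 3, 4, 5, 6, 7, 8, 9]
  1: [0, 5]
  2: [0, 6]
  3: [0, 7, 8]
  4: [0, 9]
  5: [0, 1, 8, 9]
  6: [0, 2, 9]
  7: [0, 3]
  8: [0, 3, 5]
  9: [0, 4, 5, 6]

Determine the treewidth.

2

A width-2 tree decomposition is:
Bags: B1 = {0, 6, 9}  B2 = {0, 5, 9}  B3 = {0, 5, 8}  B4 = {0, 1, 5}  B5 = {0, 3, 8}  B6 = {0, 4, 9}  B7 = {0, 2, 6}  B8 = {0, 3, 7}
Tree: B1–B2, B2–B3, B2–B4, B3–B5, B2–B6, B1–B7, B5–B8
Every bag has size at most 3, so the width is 3 − 1 = 2 and tw(G) ≤ 2. Conversely, {0, 2, 6} is a clique of size 3, and the vertices of any clique must share a bag in every tree decomposition; so some bag has ≥ 3 vertices and tw(G) ≥ 2. Hence tw(G) = 2 exactly.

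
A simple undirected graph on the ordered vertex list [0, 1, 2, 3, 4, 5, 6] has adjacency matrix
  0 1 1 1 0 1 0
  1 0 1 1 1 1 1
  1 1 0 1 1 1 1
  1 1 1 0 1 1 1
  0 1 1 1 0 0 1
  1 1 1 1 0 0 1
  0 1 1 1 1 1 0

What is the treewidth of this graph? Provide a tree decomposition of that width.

Treewidth 4.
One such decomposition:
Bags: B1 = {1, 2, 3, 5, 6}  B2 = {1, 2, 3, 4, 6}  B3 = {0, 1, 2, 3, 5}
Tree: B1–B2, B1–B3

Each bag holds 5 vertices, so the decomposition has width 4, which upper-bounds the treewidth. For the lower bound, the 5 vertices {1, 2, 3, 4, 6} are pairwise adjacent, and any tree decomposition puts a clique entirely inside one bag — forcing width ≥ 4. Hence tw(G) = 4 exactly.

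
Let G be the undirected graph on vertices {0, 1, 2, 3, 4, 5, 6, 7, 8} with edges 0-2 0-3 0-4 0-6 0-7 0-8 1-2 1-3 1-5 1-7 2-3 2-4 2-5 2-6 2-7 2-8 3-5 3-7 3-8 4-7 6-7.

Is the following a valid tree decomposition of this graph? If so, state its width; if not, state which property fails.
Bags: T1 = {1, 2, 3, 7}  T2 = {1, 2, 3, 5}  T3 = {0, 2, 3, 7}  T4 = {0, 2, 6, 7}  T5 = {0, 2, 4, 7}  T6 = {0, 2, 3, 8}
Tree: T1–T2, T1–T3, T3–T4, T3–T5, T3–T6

Yes; width 3.

Vertex coverage: the bags together contain {0, 1, 2, 3, 4, 5, 6, 7, 8}, the full vertex set. Edge coverage: each edge of G has both endpoints in at least one bag. Running intersection: for every vertex, the bags containing it form a connected subtree. All three properties hold, so this is a valid tree decomposition of width max|bag| − 1 = 3, and hence tw(G) ≤ 3.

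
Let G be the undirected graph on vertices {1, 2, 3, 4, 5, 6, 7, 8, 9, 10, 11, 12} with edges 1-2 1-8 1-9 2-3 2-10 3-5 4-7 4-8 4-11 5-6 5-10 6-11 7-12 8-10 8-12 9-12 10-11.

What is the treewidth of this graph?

A width-3 tree decomposition is:
Bags: B1 = {1, 7, 9, 12}  B2 = {1, 7, 8, 12}  B3 = {1, 4, 7, 8}  B4 = {1, 2, 4, 8}  B5 = {2, 4, 8, 10}  B6 = {2, 4, 10, 11}  B7 = {2, 3, 10, 11}  B8 = {3, 5, 10, 11}  B9 = {3, 5, 6, 11}
Tree: B1–B2, B2–B3, B3–B4, B4–B5, B5–B6, B6–B7, B7–B8, B8–B9
Every bag has size at most 4, so the width is 4 − 1 = 3 and tw(G) ≤ 3. For the lower bound: the 4 vertex sets {7,9,12}, {1}, {8}, {2,4,10,11} are disjoint, each induces a connected subgraph, and every pair is joined by at least one edge of G. Contracting each set to a single vertex therefore yields K_{4} as a minor, and since treewidth is minor-monotone, tw(G) ≥ tw(K_{4}) = 3. The upper and lower bounds meet at 3, so that is the treewidth.

3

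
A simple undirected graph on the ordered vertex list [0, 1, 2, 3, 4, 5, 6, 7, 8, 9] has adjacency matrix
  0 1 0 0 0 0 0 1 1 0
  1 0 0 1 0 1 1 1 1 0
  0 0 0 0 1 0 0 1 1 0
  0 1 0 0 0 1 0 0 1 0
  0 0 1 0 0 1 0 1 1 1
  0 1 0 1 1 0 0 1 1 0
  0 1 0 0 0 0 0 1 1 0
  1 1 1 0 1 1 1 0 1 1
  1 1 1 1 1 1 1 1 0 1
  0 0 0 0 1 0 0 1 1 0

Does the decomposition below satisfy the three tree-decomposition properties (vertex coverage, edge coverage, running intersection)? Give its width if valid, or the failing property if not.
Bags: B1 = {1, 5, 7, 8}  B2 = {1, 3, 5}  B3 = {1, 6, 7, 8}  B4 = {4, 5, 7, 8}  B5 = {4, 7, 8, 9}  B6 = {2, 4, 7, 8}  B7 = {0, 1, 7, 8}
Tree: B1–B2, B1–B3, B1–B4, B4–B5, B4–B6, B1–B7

No — edge (8,3) lies in no bag.

A tree decomposition must satisfy three properties: every vertex lies in some bag; for every edge, both endpoints lie together in some bag; and for every vertex, the bags containing it form a connected subtree. Here edge (8,3) lies in no bag, so the decomposition is invalid.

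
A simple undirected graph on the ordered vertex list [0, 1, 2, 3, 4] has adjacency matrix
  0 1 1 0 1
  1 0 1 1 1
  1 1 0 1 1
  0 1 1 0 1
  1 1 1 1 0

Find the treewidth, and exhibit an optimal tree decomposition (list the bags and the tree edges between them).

Every bag has size at most 4, so the width is 4 − 1 = 3 and tw(G) ≤ 3. For the lower bound, the 4 vertices {0, 1, 2, 4} are pairwise adjacent, and any tree decomposition puts a clique entirely inside one bag — forcing width ≥ 3. The upper and lower bounds meet at 3, so that is the treewidth.

Treewidth 3.
One optimal decomposition is:
Bags: B1 = {0, 1, 2, 4}  B2 = {1, 2, 3, 4}
Tree: B1–B2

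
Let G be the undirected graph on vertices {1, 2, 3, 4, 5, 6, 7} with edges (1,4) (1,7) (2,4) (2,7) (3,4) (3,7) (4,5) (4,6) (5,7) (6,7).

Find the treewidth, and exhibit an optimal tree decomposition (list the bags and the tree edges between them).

Treewidth 2.
Bags: B1 = {2, 4, 7}  B2 = {4, 5, 7}  B3 = {1, 4, 7}  B4 = {4, 6, 7}  B5 = {3, 4, 7}
Tree: B1–B2, B2–B3, B3–B4, B4–B5

The largest bag has 3 vertices, giving width 2; this decomposition certifies tw(G) ≤ 2. Since 4–2–7–5–4 is a cycle in G, G is not acyclic. Forests are exactly the graphs of treewidth ≤ 1, so tw(G) ≥ 2. Combining the bounds, tw(G) = 2.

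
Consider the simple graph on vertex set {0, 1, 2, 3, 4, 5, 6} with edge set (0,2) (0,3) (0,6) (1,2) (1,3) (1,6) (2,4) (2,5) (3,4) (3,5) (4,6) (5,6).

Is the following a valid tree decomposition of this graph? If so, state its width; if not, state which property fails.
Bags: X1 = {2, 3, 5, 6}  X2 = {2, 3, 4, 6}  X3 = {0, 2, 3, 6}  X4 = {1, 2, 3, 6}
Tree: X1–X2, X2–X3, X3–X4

Every vertex of G appears in some bag (union = {0, 1, 2, 3, 4, 5, 6}); every edge is covered by a bag; and for each vertex v the set of bags containing v is connected in the bag tree. The decomposition is therefore valid. The largest bag has 4 vertices, so the width is 3.

Yes; width 3.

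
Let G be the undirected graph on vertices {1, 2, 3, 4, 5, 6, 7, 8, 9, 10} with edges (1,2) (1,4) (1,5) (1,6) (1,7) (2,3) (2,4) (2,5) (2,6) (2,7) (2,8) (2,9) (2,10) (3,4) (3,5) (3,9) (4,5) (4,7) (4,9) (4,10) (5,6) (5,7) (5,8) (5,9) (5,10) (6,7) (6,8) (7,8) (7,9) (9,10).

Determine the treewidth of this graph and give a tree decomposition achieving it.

The largest bag has 5 vertices, giving width 4; this decomposition certifies tw(G) ≤ 4. On the other hand G contains the 5-clique {2, 5, 6, 7, 8}. A clique must lie in a single bag of any decomposition, so no decomposition can have width below 4. Hence tw(G) = 4 exactly.

Treewidth 4.
Bags: B1 = {1, 2, 4, 5, 7}  B2 = {2, 4, 5, 7, 9}  B3 = {2, 3, 4, 5, 9}  B4 = {1, 2, 5, 6, 7}  B5 = {2, 4, 5, 9, 10}  B6 = {2, 5, 6, 7, 8}
Tree: B1–B2, B2–B3, B1–B4, B2–B5, B4–B6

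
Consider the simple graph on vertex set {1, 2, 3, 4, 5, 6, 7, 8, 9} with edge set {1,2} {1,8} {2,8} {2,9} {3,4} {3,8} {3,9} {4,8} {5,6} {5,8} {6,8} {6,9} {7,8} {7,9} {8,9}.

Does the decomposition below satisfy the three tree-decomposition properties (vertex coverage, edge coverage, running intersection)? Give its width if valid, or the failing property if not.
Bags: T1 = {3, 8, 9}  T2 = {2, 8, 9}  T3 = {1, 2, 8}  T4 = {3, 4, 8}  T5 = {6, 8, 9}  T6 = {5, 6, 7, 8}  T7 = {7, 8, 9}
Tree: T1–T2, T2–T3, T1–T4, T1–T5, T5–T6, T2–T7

No — bags containing vertex 7 are not connected in the tree.

A tree decomposition must satisfy three properties: every vertex lies in some bag; for every edge, both endpoints lie together in some bag; and for every vertex, the bags containing it form a connected subtree. Here bags containing vertex 7 are not connected in the tree, so the decomposition is invalid.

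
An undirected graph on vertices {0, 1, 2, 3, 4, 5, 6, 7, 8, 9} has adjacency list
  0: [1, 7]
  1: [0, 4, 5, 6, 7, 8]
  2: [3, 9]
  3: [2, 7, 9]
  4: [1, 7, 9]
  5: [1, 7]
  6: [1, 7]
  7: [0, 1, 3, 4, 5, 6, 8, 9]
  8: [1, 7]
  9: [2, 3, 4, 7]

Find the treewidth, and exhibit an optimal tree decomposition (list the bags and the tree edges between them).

Each bag holds 3 vertices, so the decomposition has width 2, which upper-bounds the treewidth. Conversely, {2, 3, 9} is a clique of size 3, and the vertices of any clique must share a bag in every tree decomposition; so some bag has ≥ 3 vertices and tw(G) ≥ 2. Therefore the treewidth is 2.

Treewidth 2.
One optimal decomposition is:
Bags: B1 = {1, 5, 7}  B2 = {0, 1, 7}  B3 = {1, 4, 7}  B4 = {4, 7, 9}  B5 = {3, 7, 9}  B6 = {1, 7, 8}  B7 = {1, 6, 7}  B8 = {2, 3, 9}
Tree: B1–B2, B1–B3, B3–B4, B4–B5, B1–B6, B1–B7, B5–B8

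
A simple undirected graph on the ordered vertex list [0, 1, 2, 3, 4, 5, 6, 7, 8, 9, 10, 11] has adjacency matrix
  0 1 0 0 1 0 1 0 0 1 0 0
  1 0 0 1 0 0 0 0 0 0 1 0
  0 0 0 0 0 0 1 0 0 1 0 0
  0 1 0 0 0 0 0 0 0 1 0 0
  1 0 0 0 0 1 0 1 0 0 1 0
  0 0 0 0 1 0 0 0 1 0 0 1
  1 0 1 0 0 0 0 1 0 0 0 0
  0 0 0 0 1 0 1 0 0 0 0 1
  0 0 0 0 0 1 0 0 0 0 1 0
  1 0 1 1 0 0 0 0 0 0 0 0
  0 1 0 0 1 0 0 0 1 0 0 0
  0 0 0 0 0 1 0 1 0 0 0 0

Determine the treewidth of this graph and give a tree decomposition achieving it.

Each bag holds 4 vertices, so the decomposition has width 3, which upper-bounds the treewidth. For the lower bound: the 4 vertex sets {2,3,9}, {1}, {0}, {4,6,7,10} are disjoint, each induces a connected subgraph, and every pair is joined by at least one edge of G. Contracting each set to a single vertex therefore yields K_{4} as a minor, and since treewidth is minor-monotone, tw(G) ≥ tw(K_{4}) = 3. The upper and lower bounds meet at 3, so that is the treewidth.

Treewidth 3.
Bags: B1 = {1, 2, 3, 9}  B2 = {0, 1, 2, 9}  B3 = {0, 1, 2, 6}  B4 = {0, 1, 6, 10}  B5 = {0, 4, 6, 10}  B6 = {4, 6, 7, 10}  B7 = {4, 7, 8, 10}  B8 = {4, 5, 7, 8}  B9 = {5, 7, 8, 11}
Tree: B1–B2, B2–B3, B3–B4, B4–B5, B5–B6, B6–B7, B7–B8, B8–B9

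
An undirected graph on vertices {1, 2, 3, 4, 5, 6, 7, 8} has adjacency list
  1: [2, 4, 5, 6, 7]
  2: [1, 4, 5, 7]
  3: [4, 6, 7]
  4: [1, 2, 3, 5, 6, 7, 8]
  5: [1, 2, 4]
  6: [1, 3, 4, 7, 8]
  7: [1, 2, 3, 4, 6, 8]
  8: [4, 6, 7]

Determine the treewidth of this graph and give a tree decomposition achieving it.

Treewidth 3.
One such decomposition:
Bags: B1 = {1, 2, 4, 7}  B2 = {1, 4, 6, 7}  B3 = {3, 4, 6, 7}  B4 = {1, 2, 4, 5}  B5 = {4, 6, 7, 8}
Tree: B1–B2, B2–B3, B1–B4, B3–B5

Each bag holds 4 vertices, so the decomposition has width 3, which upper-bounds the treewidth. Conversely, {1, 2, 4, 5} is a clique of size 4, and the vertices of any clique must share a bag in every tree decomposition; so some bag has ≥ 4 vertices and tw(G) ≥ 3. Combining the bounds, tw(G) = 3.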